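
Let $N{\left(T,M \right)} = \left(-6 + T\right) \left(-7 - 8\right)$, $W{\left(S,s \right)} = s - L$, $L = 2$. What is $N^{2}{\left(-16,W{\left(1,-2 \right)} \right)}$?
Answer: $108900$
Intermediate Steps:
$W{\left(S,s \right)} = -2 + s$ ($W{\left(S,s \right)} = s - 2 = -2 + s$)
$N{\left(T,M \right)} = 90 - 15 T$ ($N{\left(T,M \right)} = \left(-6 + T\right) \left(-15\right) = 90 - 15 T$)
$N^{2}{\left(-16,W{\left(1,-2 \right)} \right)} = \left(90 - -240\right)^{2} = \left(90 + 240\right)^{2} = 330^{2} = 108900$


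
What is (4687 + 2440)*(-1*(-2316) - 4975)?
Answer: -18950693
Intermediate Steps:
(4687 + 2440)*(-1*(-2316) - 4975) = 7127*(2316 - 4975) = 7127*(-2659) = -18950693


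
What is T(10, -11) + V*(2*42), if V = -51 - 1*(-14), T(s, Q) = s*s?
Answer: -3008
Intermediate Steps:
T(s, Q) = s**2
V = -37 (V = -51 + 14 = -37)
T(10, -11) + V*(2*42) = 10**2 - 74*42 = 100 - 37*84 = 100 - 3108 = -3008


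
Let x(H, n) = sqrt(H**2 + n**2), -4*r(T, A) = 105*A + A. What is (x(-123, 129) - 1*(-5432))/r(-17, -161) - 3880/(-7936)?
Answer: 2130799/1209248 + 6*sqrt(3530)/8533 ≈ 1.8039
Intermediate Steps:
r(T, A) = -53*A/2 (r(T, A) = -(105*A + A)/4 = -53*A/2)
(x(-123, 129) - 1*(-5432))/r(-17, -161) - 3880/(-7936) = (sqrt((-123)**2 + 129**2) - 1*(-5432))/((-53/2*(-161))) - 3880/(-7936) = (sqrt(15129 + 16641) + 5432)/(8533/2) - 3880*(-1/7936) = (sqrt(31770) + 5432)*(2/8533) + 485/992 = (3*sqrt(3530) + 5432)*(2/8533) + 485/992 = (5432 + 3*sqrt(3530))*(2/8533) + 485/992 = (1552/1219 + 6*sqrt(3530)/8533) + 485/992 = 2130799/1209248 + 6*sqrt(3530)/8533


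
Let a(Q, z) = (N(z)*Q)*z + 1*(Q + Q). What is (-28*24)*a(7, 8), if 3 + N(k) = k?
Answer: -197568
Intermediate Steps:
N(k) = -3 + k
a(Q, z) = 2*Q + Q*z*(-3 + z) (a(Q, z) = ((-3 + z)*Q)*z + 1*(Q + Q) = (Q*(-3 + z))*z + 1*(2*Q) = Q*z*(-3 + z) + 2*Q = 2*Q + Q*z*(-3 + z))
(-28*24)*a(7, 8) = (-28*24)*(7*(2 + 8*(-3 + 8))) = -4704*(2 + 8*5) = -4704*(2 + 40) = -4704*42 = -672*294 = -197568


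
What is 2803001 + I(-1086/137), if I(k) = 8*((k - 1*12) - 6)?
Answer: 383982721/137 ≈ 2.8028e+6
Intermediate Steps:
I(k) = -144 + 8*k (I(k) = 8*((k - 12) - 6) = 8*((-12 + k) - 6) = 8*(-18 + k) = -144 + 8*k)
2803001 + I(-1086/137) = 2803001 + (-144 + 8*(-1086/137)) = 2803001 + (-144 - 8688/137) = 2803001 - 28416/137 = 383982721/137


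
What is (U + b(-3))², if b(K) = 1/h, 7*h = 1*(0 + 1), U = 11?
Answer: 324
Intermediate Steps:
h = ⅐ (h = (1*(0 + 1))/7 = (1*1)/7 = (⅐)*1 = ⅐ ≈ 0.14286)
b(K) = 7 (b(K) = 1/(⅐) = 7)
(U + b(-3))² = (11 + 7)² = 18² = 324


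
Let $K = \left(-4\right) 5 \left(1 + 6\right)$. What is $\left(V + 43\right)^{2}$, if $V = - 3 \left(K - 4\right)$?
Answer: $225625$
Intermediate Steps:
$K = -140$ ($K = \left(-20\right) 7 = -140$)
$V = 432$ ($V = - 3 \left(-140 - 4\right) = \left(-3\right) \left(-144\right) = 432$)
$\left(V + 43\right)^{2} = \left(432 + 43\right)^{2} = 475^{2} = 225625$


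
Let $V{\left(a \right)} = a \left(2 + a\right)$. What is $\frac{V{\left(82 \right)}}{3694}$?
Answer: $\frac{3444}{1847} \approx 1.8646$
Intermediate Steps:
$\frac{V{\left(82 \right)}}{3694} = \frac{82 \left(2 + 82\right)}{3694} = 82 \cdot 84 \cdot \frac{1}{3694} = 6888 \cdot \frac{1}{3694} = \frac{3444}{1847}$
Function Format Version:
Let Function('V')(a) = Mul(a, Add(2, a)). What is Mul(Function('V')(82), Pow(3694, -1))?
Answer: Rational(3444, 1847) ≈ 1.8646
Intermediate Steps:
Mul(Function('V')(82), Pow(3694, -1)) = Mul(Mul(82, Add(2, 82)), Pow(3694, -1)) = Mul(Mul(82, 84), Rational(1, 3694)) = Mul(6888, Rational(1, 3694)) = Rational(3444, 1847)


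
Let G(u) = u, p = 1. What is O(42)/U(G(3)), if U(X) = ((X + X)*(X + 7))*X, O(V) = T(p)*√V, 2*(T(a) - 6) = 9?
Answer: 7*√42/120 ≈ 0.37804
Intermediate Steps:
T(a) = 21/2 (T(a) = 6 + (½)*9 = 6 + 9/2 = 21/2)
O(V) = 21*√V/2
U(X) = 2*X²*(7 + X) (U(X) = ((2*X)*(7 + X))*X = (2*X*(7 + X))*X = 2*X²*(7 + X))
O(42)/U(G(3)) = (21*√42/2)/((2*3²*(7 + 3))) = (21*√42/2)/((2*9*10)) = (21*√42/2)/180 = (21*√42/2)*(1/180) = 7*√42/120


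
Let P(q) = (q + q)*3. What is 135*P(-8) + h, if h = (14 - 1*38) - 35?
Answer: -6539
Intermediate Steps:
h = -59 (h = (14 - 38) - 35 = -24 - 35 = -59)
P(q) = 6*q (P(q) = (2*q)*3 = 6*q)
135*P(-8) + h = 135*(6*(-8)) - 59 = 135*(-48) - 59 = -6480 - 59 = -6539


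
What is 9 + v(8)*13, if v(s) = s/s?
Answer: 22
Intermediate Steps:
v(s) = 1
9 + v(8)*13 = 9 + 1*13 = 9 + 13 = 22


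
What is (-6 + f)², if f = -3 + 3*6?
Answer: 81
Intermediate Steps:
f = 15 (f = -3 + 18 = 15)
(-6 + f)² = (-6 + 15)² = 9² = 81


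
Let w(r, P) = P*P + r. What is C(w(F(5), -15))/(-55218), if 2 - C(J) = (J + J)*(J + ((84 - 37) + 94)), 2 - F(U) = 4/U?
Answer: 2076491/690225 ≈ 3.0084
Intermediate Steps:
F(U) = 2 - 4/U
w(r, P) = r + P**2 (w(r, P) = P**2 + r = r + P**2)
C(J) = 2 - 2*J*(141 + J) (C(J) = 2 - (J + J)*(J + ((84 - 37) + 94)) = 2 - 2*J*(J + (47 + 94)) = 2 - 2*J*(J + 141) = 2 - 2*J*(141 + J))
C(w(F(5), -15))/(-55218) = (2 - 282*((2 - 4/5) + (-15)**2) - 2*((2 - 4/5) + (-15)**2)**2)/(-55218) = (2 - 282*((2 - 4*1/5) + 225) - 2*((2 - 4*1/5) + 225)**2)*(-1/55218) = (2 - 282*((2 - 4/5) + 225) - 2*((2 - 4/5) + 225)**2)*(-1/55218) = (2 - 282*(6/5 + 225) - 2*(6/5 + 225)**2)*(-1/55218) = (2 - 282*1131/5 - 2*(1131/5)**2)*(-1/55218) = (2 - 318942/5 - 2*1279161/25)*(-1/55218) = (2 - 318942/5 - 2558322/25)*(-1/55218) = -4152982/25*(-1/55218) = 2076491/690225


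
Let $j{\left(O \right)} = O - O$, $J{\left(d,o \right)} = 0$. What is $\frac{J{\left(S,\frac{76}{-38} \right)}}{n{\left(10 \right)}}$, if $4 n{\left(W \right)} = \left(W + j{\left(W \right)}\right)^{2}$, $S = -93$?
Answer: $0$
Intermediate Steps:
$j{\left(O \right)} = 0$
$n{\left(W \right)} = \frac{W^{2}}{4}$ ($n{\left(W \right)} = \frac{\left(W + 0\right)^{2}}{4} = \frac{W^{2}}{4}$)
$\frac{J{\left(S,\frac{76}{-38} \right)}}{n{\left(10 \right)}} = \frac{0}{\frac{1}{4} \cdot 10^{2}} = \frac{0}{\frac{1}{4} \cdot 100} = \frac{0}{25} = 0 \cdot \frac{1}{25} = 0$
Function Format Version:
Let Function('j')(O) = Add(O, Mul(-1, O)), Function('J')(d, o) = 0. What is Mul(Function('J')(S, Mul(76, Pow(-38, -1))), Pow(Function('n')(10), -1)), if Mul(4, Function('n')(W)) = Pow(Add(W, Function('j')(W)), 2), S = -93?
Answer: 0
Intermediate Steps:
Function('j')(O) = 0
Function('n')(W) = Mul(Rational(1, 4), Pow(W, 2)) (Function('n')(W) = Mul(Rational(1, 4), Pow(Add(W, 0), 2)) = Mul(Rational(1, 4), Pow(W, 2)))
Mul(Function('J')(S, Mul(76, Pow(-38, -1))), Pow(Function('n')(10), -1)) = Mul(0, Pow(Mul(Rational(1, 4), Pow(10, 2)), -1)) = Mul(0, Pow(Mul(Rational(1, 4), 100), -1)) = Mul(0, Pow(25, -1)) = Mul(0, Rational(1, 25)) = 0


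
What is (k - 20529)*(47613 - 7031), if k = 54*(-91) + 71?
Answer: -1029646504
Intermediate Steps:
k = -4843 (k = -4914 + 71 = -4843)
(k - 20529)*(47613 - 7031) = (-4843 - 20529)*(47613 - 7031) = -25372*40582 = -1029646504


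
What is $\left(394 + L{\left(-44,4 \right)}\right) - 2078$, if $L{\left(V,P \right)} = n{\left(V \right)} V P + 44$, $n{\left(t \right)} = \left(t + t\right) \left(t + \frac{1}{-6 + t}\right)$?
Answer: $- \frac{17085544}{25} \approx -6.8342 \cdot 10^{5}$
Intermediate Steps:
$n{\left(t \right)} = 2 t \left(t + \frac{1}{-6 + t}\right)$
$L{\left(V,P \right)} = 44 + \frac{2 P V^{2} \left(1 + V^{2} - 6 V\right)}{-6 + V}$ ($L{\left(V,P \right)} = \frac{2 V \left(1 + V^{2} - 6 V\right)}{-6 + V} V P + 44 = \frac{2 V^{2} \left(1 + V^{2} - 6 V\right)}{-6 + V} P + 44 = \frac{2 P V^{2} \left(1 + V^{2} - 6 V\right)}{-6 + V} + 44 = 44 + \frac{2 P V^{2} \left(1 + V^{2} - 6 V\right)}{-6 + V}$)
$\left(394 + L{\left(-44,4 \right)}\right) - 2078 = \left(394 + \frac{2 \left(-132 + 22 \left(-44\right) + 4 \left(-44\right)^{2} \left(1 + \left(-44\right)^{2} - -264\right)\right)}{-6 - 44}\right) - 2078 = \left(394 + \frac{2 \left(-132 - 968 + 4 \cdot 1936 \left(1 + 1936 + 264\right)\right)}{-50}\right) - 2078 = \left(394 + 2 \left(- \frac{1}{50}\right) \left(-132 - 968 + 4 \cdot 1936 \cdot 2201\right)\right) - 2078 = \left(394 + 2 \left(- \frac{1}{50}\right) \left(-132 - 968 + 17044544\right)\right) - 2078 = \left(394 + 2 \left(- \frac{1}{50}\right) 17043444\right) - 2078 = \left(394 - \frac{17043444}{25}\right) - 2078 = - \frac{17033594}{25} - 2078 = - \frac{17085544}{25}$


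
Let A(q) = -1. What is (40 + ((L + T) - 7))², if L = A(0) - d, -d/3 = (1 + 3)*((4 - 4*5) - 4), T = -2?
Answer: 44100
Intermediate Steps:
d = 240 (d = -3*(1 + 3)*((4 - 4*5) - 4) = -12*((4 - 20) - 4) = -12*(-16 - 4) = -12*(-20) = -3*(-80) = 240)
L = -241 (L = -1 - 1*240 = -1 - 240 = -241)
(40 + ((L + T) - 7))² = (40 + ((-241 - 2) - 7))² = (40 + (-243 - 7))² = (40 - 250)² = (-210)² = 44100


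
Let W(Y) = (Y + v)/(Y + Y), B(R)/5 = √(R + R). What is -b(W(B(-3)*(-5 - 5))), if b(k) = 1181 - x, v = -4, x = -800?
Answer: -1981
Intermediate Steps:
B(R) = 5*√2*√R (B(R) = 5*√(R + R) = 5*√(2*R) = 5*(√2*√R) = 5*√2*√R)
W(Y) = (-4 + Y)/(2*Y) (W(Y) = (Y - 4)/(Y + Y) = (-4 + Y)/((2*Y)) = (-4 + Y)*(1/(2*Y)) = (-4 + Y)/(2*Y))
b(k) = 1981 (b(k) = 1181 - 1*(-800) = 1181 + 800 = 1981)
-b(W(B(-3)*(-5 - 5))) = -1*1981 = -1981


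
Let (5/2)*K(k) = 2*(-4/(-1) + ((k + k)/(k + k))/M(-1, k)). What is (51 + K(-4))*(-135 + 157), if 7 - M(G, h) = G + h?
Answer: 17908/15 ≈ 1193.9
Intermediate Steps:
M(G, h) = 7 - G - h (M(G, h) = 7 - (G + h) = 7 + (-G - h) = 7 - G - h)
K(k) = 16/5 + 4/(5*(8 - k)) (K(k) = 2*(2*(-4/(-1) + ((k + k)/(k + k))/(7 - 1*(-1) - k)))/5 = 2*(2*(-4*(-1) + ((2*k)/((2*k)))/(7 + 1 - k)))/5 = 2*(2*(4 + ((2*k)*(1/(2*k)))/(8 - k)))/5 = 2*(2*(4 + 1/(8 - k)))/5 = 2*(8 + 2/(8 - k))/5 = 16/5 + 4/(5*(8 - k)))
(51 + K(-4))*(-135 + 157) = (51 + 4*(-33 + 4*(-4))/(5*(-8 - 4)))*(-135 + 157) = (51 + (⅘)*(-33 - 16)/(-12))*22 = (51 + (⅘)*(-1/12)*(-49))*22 = (51 + 49/15)*22 = (814/15)*22 = 17908/15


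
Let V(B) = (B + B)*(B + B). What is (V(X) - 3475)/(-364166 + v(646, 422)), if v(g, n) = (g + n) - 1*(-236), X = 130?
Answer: -375/2122 ≈ -0.17672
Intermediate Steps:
v(g, n) = 236 + g + n (v(g, n) = (g + n) + 236 = 236 + g + n)
V(B) = 4*B² (V(B) = (2*B)*(2*B) = 4*B²)
(V(X) - 3475)/(-364166 + v(646, 422)) = (4*130² - 3475)/(-364166 + (236 + 646 + 422)) = (4*16900 - 3475)/(-364166 + 1304) = (67600 - 3475)/(-362862) = 64125*(-1/362862) = -375/2122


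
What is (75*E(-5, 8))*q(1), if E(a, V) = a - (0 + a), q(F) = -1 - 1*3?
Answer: 0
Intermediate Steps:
q(F) = -4 (q(F) = -1 - 3 = -4)
E(a, V) = 0 (E(a, V) = a - a = 0)
(75*E(-5, 8))*q(1) = (75*0)*(-4) = 0*(-4) = 0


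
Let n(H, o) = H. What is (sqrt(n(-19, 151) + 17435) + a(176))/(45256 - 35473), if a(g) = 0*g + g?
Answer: 176/9783 + 2*sqrt(4354)/9783 ≈ 0.031480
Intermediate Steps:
a(g) = g (a(g) = 0 + g = g)
(sqrt(n(-19, 151) + 17435) + a(176))/(45256 - 35473) = (sqrt(-19 + 17435) + 176)/(45256 - 35473) = (sqrt(17416) + 176)/9783 = (2*sqrt(4354) + 176)*(1/9783) = (176 + 2*sqrt(4354))*(1/9783) = 176/9783 + 2*sqrt(4354)/9783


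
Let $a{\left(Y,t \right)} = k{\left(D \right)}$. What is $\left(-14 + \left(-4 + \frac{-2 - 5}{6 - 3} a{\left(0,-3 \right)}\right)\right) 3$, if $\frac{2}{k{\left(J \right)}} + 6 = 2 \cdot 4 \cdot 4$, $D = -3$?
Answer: $- \frac{709}{13} \approx -54.538$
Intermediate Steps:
$k{\left(J \right)} = \frac{1}{13}$ ($k{\left(J \right)} = \frac{2}{-6 + 2 \cdot 4 \cdot 4} = \frac{2}{-6 + 8 \cdot 4} = \frac{2}{-6 + 32} = \frac{2}{26} = 2 \cdot \frac{1}{26} = \frac{1}{13}$)
$a{\left(Y,t \right)} = \frac{1}{13}$
$\left(-14 + \left(-4 + \frac{-2 - 5}{6 - 3} a{\left(0,-3 \right)}\right)\right) 3 = \left(-14 - \left(4 - \frac{-2 - 5}{6 - 3} \cdot \frac{1}{13}\right)\right) 3 = \left(-14 - \left(4 - - \frac{7}{3} \cdot \frac{1}{13}\right)\right) 3 = \left(-14 - \left(4 - \left(-7\right) \frac{1}{3} \cdot \frac{1}{13}\right)\right) 3 = \left(-14 - \frac{163}{39}\right) 3 = \left(- \frac{709}{39}\right) 3 = - \frac{709}{13}$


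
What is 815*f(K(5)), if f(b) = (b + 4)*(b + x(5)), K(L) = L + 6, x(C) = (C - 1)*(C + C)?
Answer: 623475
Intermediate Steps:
x(C) = 2*C*(-1 + C) (x(C) = (-1 + C)*(2*C) = 2*C*(-1 + C))
K(L) = 6 + L
f(b) = (4 + b)*(40 + b) (f(b) = (b + 4)*(b + 2*5*(-1 + 5)) = (4 + b)*(b + 2*5*4) = (4 + b)*(b + 40) = (4 + b)*(40 + b))
815*f(K(5)) = 815*(160 + (6 + 5)² + 44*(6 + 5)) = 815*(160 + 11² + 44*11) = 815*(160 + 121 + 484) = 815*765 = 623475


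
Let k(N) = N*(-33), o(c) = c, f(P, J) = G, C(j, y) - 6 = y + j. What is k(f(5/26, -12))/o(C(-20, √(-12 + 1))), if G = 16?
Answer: 2464/69 + 176*I*√11/69 ≈ 35.71 + 8.4598*I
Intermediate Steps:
C(j, y) = 6 + j + y (C(j, y) = 6 + (y + j) = 6 + (j + y) = 6 + j + y)
f(P, J) = 16
k(N) = -33*N
k(f(5/26, -12))/o(C(-20, √(-12 + 1))) = (-33*16)/(6 - 20 + √(-12 + 1)) = -528/(6 - 20 + √(-11)) = -528/(6 - 20 + I*√11) = -528/(-14 + I*√11)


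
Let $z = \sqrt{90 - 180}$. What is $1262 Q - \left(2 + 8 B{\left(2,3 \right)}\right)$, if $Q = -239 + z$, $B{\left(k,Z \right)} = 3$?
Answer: $-301644 + 3786 i \sqrt{10} \approx -3.0164 \cdot 10^{5} + 11972.0 i$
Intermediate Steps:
$z = 3 i \sqrt{10}$ ($z = \sqrt{-90} = 3 i \sqrt{10} \approx 9.4868 i$)
$Q = -239 + 3 i \sqrt{10} \approx -239.0 + 9.4868 i$
$1262 Q - \left(2 + 8 B{\left(2,3 \right)}\right) = 1262 \left(-239 + 3 i \sqrt{10}\right) - 26 = \left(-301618 + 3786 i \sqrt{10}\right) - 26 = -301644 + 3786 i \sqrt{10}$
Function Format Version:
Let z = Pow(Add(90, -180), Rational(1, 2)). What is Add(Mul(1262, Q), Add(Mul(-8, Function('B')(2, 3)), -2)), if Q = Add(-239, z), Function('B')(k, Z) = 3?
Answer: Add(-301644, Mul(3786, I, Pow(10, Rational(1, 2)))) ≈ Add(-3.0164e+5, Mul(11972., I))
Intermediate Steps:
z = Mul(3, I, Pow(10, Rational(1, 2))) (z = Pow(-90, Rational(1, 2)) = Mul(3, I, Pow(10, Rational(1, 2))) ≈ Mul(9.4868, I))
Q = Add(-239, Mul(3, I, Pow(10, Rational(1, 2)))) ≈ Add(-239.00, Mul(9.4868, I))
Add(Mul(1262, Q), Add(Mul(-8, Function('B')(2, 3)), -2)) = Add(Mul(1262, Add(-239, Mul(3, I, Pow(10, Rational(1, 2))))), Add(Mul(-8, 3), -2)) = Add(Add(-301618, Mul(3786, I, Pow(10, Rational(1, 2)))), Add(-24, -2)) = Add(Add(-301618, Mul(3786, I, Pow(10, Rational(1, 2)))), -26) = Add(-301644, Mul(3786, I, Pow(10, Rational(1, 2))))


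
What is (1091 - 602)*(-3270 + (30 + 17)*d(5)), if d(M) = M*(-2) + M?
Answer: -1713945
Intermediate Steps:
d(M) = -M (d(M) = -2*M + M = -M)
(1091 - 602)*(-3270 + (30 + 17)*d(5)) = (1091 - 602)*(-3270 + (30 + 17)*(-1*5)) = 489*(-3270 + 47*(-5)) = 489*(-3270 - 235) = 489*(-3505) = -1713945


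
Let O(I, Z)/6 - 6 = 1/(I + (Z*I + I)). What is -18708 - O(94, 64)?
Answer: -19381297/1034 ≈ -18744.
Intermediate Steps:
O(I, Z) = 36 + 6/(2*I + I*Z) (O(I, Z) = 36 + 6/(I + (Z*I + I)) = 36 + 6/(I + (I*Z + I)) = 36 + 6/(I + (I + I*Z)) = 36 + 6/(2*I + I*Z))
-18708 - O(94, 64) = -18708 - 6*(1 + 12*94 + 6*94*64)/(94*(2 + 64)) = -18708 - 6*(1 + 1128 + 36096)/(94*66) = -18708 - 6*37225/(94*66) = -18708 - 1*37225/1034 = -18708 - 37225/1034 = -19381297/1034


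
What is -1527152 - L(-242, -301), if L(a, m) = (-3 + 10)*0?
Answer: -1527152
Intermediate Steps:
L(a, m) = 0 (L(a, m) = 7*0 = 0)
-1527152 - L(-242, -301) = -1527152 - 1*0 = -1527152 + 0 = -1527152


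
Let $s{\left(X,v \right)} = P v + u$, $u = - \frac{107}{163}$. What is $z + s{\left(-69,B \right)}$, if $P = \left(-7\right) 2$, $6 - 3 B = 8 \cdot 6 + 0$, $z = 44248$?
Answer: $\frac{7244265}{163} \approx 44443.0$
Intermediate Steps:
$B = -14$ ($B = 2 - \frac{8 \cdot 6 + 0}{3} = 2 - \frac{48 + 0}{3} = 2 - 16 = -14$)
$u = - \frac{107}{163}$ ($u = \left(-107\right) \frac{1}{163} = - \frac{107}{163} \approx -0.65644$)
$P = -14$
$s{\left(X,v \right)} = - \frac{107}{163} - 14 v$ ($s{\left(X,v \right)} = - 14 v - \frac{107}{163} = - \frac{107}{163} - 14 v$)
$z + s{\left(-69,B \right)} = 44248 - - \frac{31841}{163} = 44248 + \left(- \frac{107}{163} + 196\right) = 44248 + \frac{31841}{163} = \frac{7244265}{163}$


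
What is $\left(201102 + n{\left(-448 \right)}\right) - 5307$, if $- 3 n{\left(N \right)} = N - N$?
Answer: $195795$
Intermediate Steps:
$n{\left(N \right)} = 0$ ($n{\left(N \right)} = - \frac{N - N}{3} = \left(- \frac{1}{3}\right) 0 = 0$)
$\left(201102 + n{\left(-448 \right)}\right) - 5307 = \left(201102 + 0\right) - 5307 = 201102 - 5307 = 195795$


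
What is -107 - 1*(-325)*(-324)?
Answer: -105407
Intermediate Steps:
-107 - 1*(-325)*(-324) = -107 + 325*(-324) = -107 - 105300 = -105407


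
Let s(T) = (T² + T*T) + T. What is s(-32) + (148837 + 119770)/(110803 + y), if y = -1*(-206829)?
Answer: 640614719/317632 ≈ 2016.8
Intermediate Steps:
y = 206829
s(T) = T + 2*T² (s(T) = (T² + T²) + T = 2*T² + T = T + 2*T²)
s(-32) + (148837 + 119770)/(110803 + y) = -32*(1 + 2*(-32)) + (148837 + 119770)/(110803 + 206829) = -32*(1 - 64) + 268607/317632 = -32*(-63) + 268607*(1/317632) = 2016 + 268607/317632 = 640614719/317632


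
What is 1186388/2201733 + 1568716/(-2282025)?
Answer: -248842236376/1674803249775 ≈ -0.14858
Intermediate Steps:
1186388/2201733 + 1568716/(-2282025) = 1186388*(1/2201733) + 1568716*(-1/2282025) = 1186388/2201733 - 1568716/2282025 = -248842236376/1674803249775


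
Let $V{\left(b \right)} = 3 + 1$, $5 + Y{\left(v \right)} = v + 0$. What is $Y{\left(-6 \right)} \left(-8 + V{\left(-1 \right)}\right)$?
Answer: $44$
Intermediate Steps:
$Y{\left(v \right)} = -5 + v$ ($Y{\left(v \right)} = -5 + \left(v + 0\right) = -5 + v$)
$V{\left(b \right)} = 4$
$Y{\left(-6 \right)} \left(-8 + V{\left(-1 \right)}\right) = \left(-5 - 6\right) \left(-8 + 4\right) = \left(-11\right) \left(-4\right) = 44$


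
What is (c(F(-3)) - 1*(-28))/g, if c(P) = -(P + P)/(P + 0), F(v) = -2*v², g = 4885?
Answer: 26/4885 ≈ 0.0053224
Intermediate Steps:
c(P) = -2 (c(P) = -2*P/P = -1*2 = -2)
(c(F(-3)) - 1*(-28))/g = (-2 - 1*(-28))/4885 = (-2 + 28)*(1/4885) = 26*(1/4885) = 26/4885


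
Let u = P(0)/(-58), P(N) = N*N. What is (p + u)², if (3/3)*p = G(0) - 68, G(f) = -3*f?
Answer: 4624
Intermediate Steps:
P(N) = N²
u = 0 (u = 0²/(-58) = 0*(-1/58) = 0)
p = -68 (p = -3*0 - 68 = 0 - 68 = -68)
(p + u)² = (-68 + 0)² = (-68)² = 4624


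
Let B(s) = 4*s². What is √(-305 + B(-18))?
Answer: √991 ≈ 31.480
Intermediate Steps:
√(-305 + B(-18)) = √(-305 + 4*(-18)²) = √(-305 + 4*324) = √(-305 + 1296) = √991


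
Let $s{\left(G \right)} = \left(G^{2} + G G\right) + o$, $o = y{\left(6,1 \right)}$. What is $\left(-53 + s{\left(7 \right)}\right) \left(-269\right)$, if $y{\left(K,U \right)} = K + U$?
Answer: $-13988$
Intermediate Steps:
$o = 7$ ($o = 6 + 1 = 7$)
$s{\left(G \right)} = 7 + 2 G^{2}$ ($s{\left(G \right)} = \left(G^{2} + G G\right) + 7 = \left(G^{2} + G^{2}\right) + 7 = 2 G^{2} + 7 = 7 + 2 G^{2}$)
$\left(-53 + s{\left(7 \right)}\right) \left(-269\right) = \left(-53 + \left(7 + 2 \cdot 7^{2}\right)\right) \left(-269\right) = \left(-53 + \left(7 + 2 \cdot 49\right)\right) \left(-269\right) = \left(-53 + \left(7 + 98\right)\right) \left(-269\right) = \left(-53 + 105\right) \left(-269\right) = 52 \left(-269\right) = -13988$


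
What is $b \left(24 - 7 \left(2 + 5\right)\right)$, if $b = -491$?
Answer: $12275$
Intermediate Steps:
$b \left(24 - 7 \left(2 + 5\right)\right) = - 491 \left(24 - 7 \left(2 + 5\right)\right) = - 491 \left(24 - 49\right) = \left(-491\right) \left(-25\right) = 12275$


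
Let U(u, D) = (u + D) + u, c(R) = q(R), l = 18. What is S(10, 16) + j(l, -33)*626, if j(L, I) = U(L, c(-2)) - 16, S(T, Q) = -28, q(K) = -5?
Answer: 9362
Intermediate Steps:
c(R) = -5
U(u, D) = D + 2*u (U(u, D) = (D + u) + u = D + 2*u)
j(L, I) = -21 + 2*L (j(L, I) = (-5 + 2*L) - 16 = -21 + 2*L)
S(10, 16) + j(l, -33)*626 = -28 + (-21 + 2*18)*626 = -28 + (-21 + 36)*626 = -28 + 15*626 = -28 + 9390 = 9362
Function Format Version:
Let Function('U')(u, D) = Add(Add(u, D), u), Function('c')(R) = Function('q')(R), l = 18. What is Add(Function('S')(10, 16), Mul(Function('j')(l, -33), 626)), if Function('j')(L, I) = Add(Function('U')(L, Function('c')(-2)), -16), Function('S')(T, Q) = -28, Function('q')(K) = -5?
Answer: 9362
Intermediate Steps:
Function('c')(R) = -5
Function('U')(u, D) = Add(D, Mul(2, u)) (Function('U')(u, D) = Add(Add(D, u), u) = Add(D, Mul(2, u)))
Function('j')(L, I) = Add(-21, Mul(2, L)) (Function('j')(L, I) = Add(Add(-5, Mul(2, L)), -16) = Add(-21, Mul(2, L)))
Add(Function('S')(10, 16), Mul(Function('j')(l, -33), 626)) = Add(-28, Mul(Add(-21, Mul(2, 18)), 626)) = Add(-28, Mul(Add(-21, 36), 626)) = Add(-28, Mul(15, 626)) = Add(-28, 9390) = 9362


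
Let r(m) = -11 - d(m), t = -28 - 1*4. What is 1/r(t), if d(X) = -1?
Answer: -1/10 ≈ -0.10000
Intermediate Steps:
t = -32 (t = -28 - 4 = -32)
r(m) = -10 (r(m) = -11 - 1*(-1) = -11 + 1 = -10)
1/r(t) = 1/(-10) = -1/10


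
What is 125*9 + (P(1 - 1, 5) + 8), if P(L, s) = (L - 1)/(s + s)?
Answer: 11329/10 ≈ 1132.9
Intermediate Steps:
P(L, s) = (-1 + L)/(2*s) (P(L, s) = (-1 + L)/((2*s)) = (-1 + L)*(1/(2*s)) = (-1 + L)/(2*s))
125*9 + (P(1 - 1, 5) + 8) = 125*9 + ((1/2)*(-1 + (1 - 1))/5 + 8) = 1125 + ((1/2)*(1/5)*(-1 + 0) + 8) = 1125 + ((1/2)*(1/5)*(-1) + 8) = 1125 + (-1/10 + 8) = 1125 + 79/10 = 11329/10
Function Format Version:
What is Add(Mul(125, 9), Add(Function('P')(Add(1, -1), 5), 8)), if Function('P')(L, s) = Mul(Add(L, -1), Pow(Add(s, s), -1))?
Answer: Rational(11329, 10) ≈ 1132.9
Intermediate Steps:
Function('P')(L, s) = Mul(Rational(1, 2), Pow(s, -1), Add(-1, L)) (Function('P')(L, s) = Mul(Add(-1, L), Pow(Mul(2, s), -1)) = Mul(Add(-1, L), Mul(Rational(1, 2), Pow(s, -1))) = Mul(Rational(1, 2), Pow(s, -1), Add(-1, L)))
Add(Mul(125, 9), Add(Function('P')(Add(1, -1), 5), 8)) = Add(Mul(125, 9), Add(Mul(Rational(1, 2), Pow(5, -1), Add(-1, Add(1, -1))), 8)) = Add(1125, Add(Mul(Rational(1, 2), Rational(1, 5), Add(-1, 0)), 8)) = Add(1125, Add(Mul(Rational(1, 2), Rational(1, 5), -1), 8)) = Add(1125, Add(Rational(-1, 10), 8)) = Add(1125, Rational(79, 10)) = Rational(11329, 10)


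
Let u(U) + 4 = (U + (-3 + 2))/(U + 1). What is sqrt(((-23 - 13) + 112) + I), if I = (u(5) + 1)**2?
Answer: sqrt(733)/3 ≈ 9.0247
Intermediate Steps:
u(U) = -4 + (-1 + U)/(1 + U) (u(U) = -4 + (U + (-3 + 2))/(U + 1) = -4 + (U - 1)/(1 + U) = -4 + (-1 + U)/(1 + U))
I = 49/9 (I = ((-5 - 3*5)/(1 + 5) + 1)**2 = ((-5 - 15)/6 + 1)**2 = ((1/6)*(-20) + 1)**2 = (-10/3 + 1)**2 = (-7/3)**2 = 49/9 ≈ 5.4444)
sqrt(((-23 - 13) + 112) + I) = sqrt(((-23 - 13) + 112) + 49/9) = sqrt((-36 + 112) + 49/9) = sqrt(76 + 49/9) = sqrt(733/9) = sqrt(733)/3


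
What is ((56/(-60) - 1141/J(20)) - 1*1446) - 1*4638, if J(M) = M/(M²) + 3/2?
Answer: -3171794/465 ≈ -6821.1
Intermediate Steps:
J(M) = 3/2 + 1/M (J(M) = M/M² + 3*(½) = 1/M + 3/2 = 3/2 + 1/M)
((56/(-60) - 1141/J(20)) - 1*1446) - 1*4638 = ((56/(-60) - 1141/(3/2 + 1/20)) - 1*1446) - 1*4638 = ((56*(-1/60) - 1141/(3/2 + 1/20)) - 1446) - 4638 = ((-14/15 - 1141/31/20) - 1446) - 4638 = ((-14/15 - 1141*20/31) - 1446) - 4638 = ((-14/15 - 22820/31) - 1446) - 4638 = (-342734/465 - 1446) - 4638 = -1015124/465 - 4638 = -3171794/465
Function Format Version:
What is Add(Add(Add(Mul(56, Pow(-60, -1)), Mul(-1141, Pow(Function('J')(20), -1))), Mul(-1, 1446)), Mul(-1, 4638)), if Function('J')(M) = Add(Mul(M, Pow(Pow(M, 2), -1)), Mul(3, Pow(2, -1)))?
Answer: Rational(-3171794, 465) ≈ -6821.1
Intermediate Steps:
Function('J')(M) = Add(Rational(3, 2), Pow(M, -1)) (Function('J')(M) = Add(Mul(M, Pow(M, -2)), Mul(3, Rational(1, 2))) = Add(Pow(M, -1), Rational(3, 2)) = Add(Rational(3, 2), Pow(M, -1)))
Add(Add(Add(Mul(56, Pow(-60, -1)), Mul(-1141, Pow(Function('J')(20), -1))), Mul(-1, 1446)), Mul(-1, 4638)) = Add(Add(Add(Mul(56, Pow(-60, -1)), Mul(-1141, Pow(Add(Rational(3, 2), Pow(20, -1)), -1))), Mul(-1, 1446)), Mul(-1, 4638)) = Add(Add(Add(Mul(56, Rational(-1, 60)), Mul(-1141, Pow(Add(Rational(3, 2), Rational(1, 20)), -1))), -1446), -4638) = Add(Add(Add(Rational(-14, 15), Mul(-1141, Pow(Rational(31, 20), -1))), -1446), -4638) = Add(Add(Add(Rational(-14, 15), Mul(-1141, Rational(20, 31))), -1446), -4638) = Add(Add(Add(Rational(-14, 15), Rational(-22820, 31)), -1446), -4638) = Add(Add(Rational(-342734, 465), -1446), -4638) = Add(Rational(-1015124, 465), -4638) = Rational(-3171794, 465)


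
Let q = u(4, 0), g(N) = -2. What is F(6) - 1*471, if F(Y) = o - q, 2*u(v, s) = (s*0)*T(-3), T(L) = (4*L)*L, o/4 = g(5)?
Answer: -479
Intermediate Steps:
o = -8 (o = 4*(-2) = -8)
T(L) = 4*L²
u(v, s) = 0 (u(v, s) = ((s*0)*(4*(-3)²))/2 = (0*(4*9))/2 = (0*36)/2 = (½)*0 = 0)
q = 0
F(Y) = -8 (F(Y) = -8 - 1*0 = -8 + 0 = -8)
F(6) - 1*471 = -8 - 1*471 = -8 - 471 = -479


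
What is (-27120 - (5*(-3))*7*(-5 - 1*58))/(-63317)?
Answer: 33735/63317 ≈ 0.53279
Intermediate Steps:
(-27120 - (5*(-3))*7*(-5 - 1*58))/(-63317) = (-27120 - (-15*7)*(-5 - 58))*(-1/63317) = (-27120 - (-105)*(-63))*(-1/63317) = (-27120 - 1*6615)*(-1/63317) = (-27120 - 6615)*(-1/63317) = -33735*(-1/63317) = 33735/63317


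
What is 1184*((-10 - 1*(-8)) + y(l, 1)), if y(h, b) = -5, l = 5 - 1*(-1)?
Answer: -8288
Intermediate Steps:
l = 6 (l = 5 + 1 = 6)
1184*((-10 - 1*(-8)) + y(l, 1)) = 1184*((-10 - 1*(-8)) - 5) = 1184*((-10 + 8) - 5) = 1184*(-2 - 5) = 1184*(-7) = -8288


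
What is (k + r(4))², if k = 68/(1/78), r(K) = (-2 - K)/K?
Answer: 112466025/4 ≈ 2.8117e+7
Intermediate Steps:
r(K) = (-2 - K)/K
k = 5304 (k = 68/(1/78) = 68*78 = 5304)
(k + r(4))² = (5304 + (-2 - 1*4)/4)² = (5304 + (-2 - 4)/4)² = (5304 + (¼)*(-6))² = (5304 - 3/2)² = (10605/2)² = 112466025/4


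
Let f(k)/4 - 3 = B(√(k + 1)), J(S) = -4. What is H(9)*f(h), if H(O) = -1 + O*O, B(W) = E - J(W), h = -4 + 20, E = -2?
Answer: 1600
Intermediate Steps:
h = 16
B(W) = 2 (B(W) = -2 - 1*(-4) = -2 + 4 = 2)
H(O) = -1 + O²
f(k) = 20 (f(k) = 12 + 4*2 = 12 + 8 = 20)
H(9)*f(h) = (-1 + 9²)*20 = (-1 + 81)*20 = 80*20 = 1600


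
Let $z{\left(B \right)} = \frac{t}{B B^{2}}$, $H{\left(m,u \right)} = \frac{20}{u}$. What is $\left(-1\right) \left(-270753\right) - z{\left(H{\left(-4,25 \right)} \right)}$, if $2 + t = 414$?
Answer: $\frac{4319173}{16} \approx 2.6995 \cdot 10^{5}$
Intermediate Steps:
$t = 412$ ($t = -2 + 414 = 412$)
$z{\left(B \right)} = \frac{412}{B^{3}}$ ($z{\left(B \right)} = \frac{412}{B B^{2}} = \frac{412}{B^{3}}$)
$\left(-1\right) \left(-270753\right) - z{\left(H{\left(-4,25 \right)} \right)} = \left(-1\right) \left(-270753\right) - \frac{412}{\frac{64}{125}} = 270753 - \frac{412}{\frac{64}{125}} = 270753 - 412 \cdot \frac{125}{64} = 270753 - \frac{12875}{16} = \frac{4319173}{16}$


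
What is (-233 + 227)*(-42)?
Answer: 252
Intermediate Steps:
(-233 + 227)*(-42) = -6*(-42) = 252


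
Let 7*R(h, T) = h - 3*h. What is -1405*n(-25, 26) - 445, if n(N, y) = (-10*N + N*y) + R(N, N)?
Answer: 3860635/7 ≈ 5.5152e+5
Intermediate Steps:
R(h, T) = -2*h/7 (R(h, T) = (h - 3*h)/7 = (-2*h)/7 = -2*h/7)
n(N, y) = -72*N/7 + N*y (n(N, y) = (-10*N + N*y) - 2*N/7 = -72*N/7 + N*y)
-1405*n(-25, 26) - 445 = -1405*(-25)*(-72 + 7*26)/7 - 445 = -1405*(-25)*(-72 + 182)/7 - 445 = -1405*(-25)*110/7 - 445 = -1405*(-2750/7) - 445 = 3863750/7 - 445 = 3860635/7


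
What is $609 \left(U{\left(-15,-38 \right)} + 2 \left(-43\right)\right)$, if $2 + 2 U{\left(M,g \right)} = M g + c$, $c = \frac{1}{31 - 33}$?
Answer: $\frac{481719}{4} \approx 1.2043 \cdot 10^{5}$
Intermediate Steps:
$c = - \frac{1}{2}$ ($c = \frac{1}{-2} = - \frac{1}{2} \approx -0.5$)
$U{\left(M,g \right)} = - \frac{5}{4} + \frac{M g}{2}$ ($U{\left(M,g \right)} = -1 + \frac{M g - \frac{1}{2}}{2} = -1 + \frac{- \frac{1}{2} + M g}{2} = -1 + \left(- \frac{1}{4} + \frac{M g}{2}\right) = - \frac{5}{4} + \frac{M g}{2}$)
$609 \left(U{\left(-15,-38 \right)} + 2 \left(-43\right)\right) = 609 \left(\left(- \frac{5}{4} + \frac{1}{2} \left(-15\right) \left(-38\right)\right) + 2 \left(-43\right)\right) = 609 \left(\left(- \frac{5}{4} + 285\right) - 86\right) = 609 \left(\frac{1135}{4} - 86\right) = 609 \cdot \frac{791}{4} = \frac{481719}{4}$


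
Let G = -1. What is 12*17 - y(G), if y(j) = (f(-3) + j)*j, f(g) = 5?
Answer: 208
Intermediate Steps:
y(j) = j*(5 + j) (y(j) = (5 + j)*j = j*(5 + j))
12*17 - y(G) = 12*17 - (-1)*(5 - 1) = 204 - (-1)*4 = 204 - 1*(-4) = 204 + 4 = 208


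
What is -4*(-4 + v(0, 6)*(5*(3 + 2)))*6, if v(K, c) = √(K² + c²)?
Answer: -3504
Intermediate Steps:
-4*(-4 + v(0, 6)*(5*(3 + 2)))*6 = -4*(-4 + √(0² + 6²)*(5*(3 + 2)))*6 = -4*(-4 + √(0 + 36)*(5*5))*6 = -4*(-4 + √36*25)*6 = -4*(-4 + 6*25)*6 = -4*(-4 + 150)*6 = -4*146*6 = -584*6 = -3504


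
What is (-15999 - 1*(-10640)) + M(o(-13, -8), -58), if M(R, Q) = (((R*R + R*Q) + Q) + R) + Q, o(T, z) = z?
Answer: -4955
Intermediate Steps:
M(R, Q) = R + R² + 2*Q + Q*R (M(R, Q) = (((R² + Q*R) + Q) + R) + Q = ((Q + R² + Q*R) + R) + Q = (Q + R + R² + Q*R) + Q = R + R² + 2*Q + Q*R)
(-15999 - 1*(-10640)) + M(o(-13, -8), -58) = (-15999 - 1*(-10640)) + (-8 + (-8)² + 2*(-58) - 58*(-8)) = (-15999 + 10640) + (-8 + 64 - 116 + 464) = -5359 + 404 = -4955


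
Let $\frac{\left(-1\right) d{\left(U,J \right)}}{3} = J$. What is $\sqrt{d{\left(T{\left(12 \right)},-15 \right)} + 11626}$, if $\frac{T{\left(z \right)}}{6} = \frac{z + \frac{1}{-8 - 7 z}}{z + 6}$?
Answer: $\sqrt{11671} \approx 108.03$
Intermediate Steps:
$T{\left(z \right)} = \frac{6 \left(z + \frac{1}{-8 - 7 z}\right)}{6 + z}$ ($T{\left(z \right)} = 6 \frac{z + \frac{1}{-8 - 7 z}}{z + 6} = 6 \frac{z + \frac{1}{-8 - 7 z}}{6 + z} = \frac{6 \left(z + \frac{1}{-8 - 7 z}\right)}{6 + z}$)
$d{\left(U,J \right)} = - 3 J$
$\sqrt{d{\left(T{\left(12 \right)},-15 \right)} + 11626} = \sqrt{\left(-3\right) \left(-15\right) + 11626} = \sqrt{45 + 11626} = \sqrt{11671}$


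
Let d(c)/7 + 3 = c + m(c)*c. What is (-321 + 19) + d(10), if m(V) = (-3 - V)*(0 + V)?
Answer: -9353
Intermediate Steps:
m(V) = V*(-3 - V) (m(V) = (-3 - V)*V = V*(-3 - V))
d(c) = -21 + 7*c - 7*c²*(3 + c) (d(c) = -21 + 7*(c + (-c*(3 + c))*c) = -21 + 7*(c - c²*(3 + c)) = -21 + (7*c - 7*c²*(3 + c)) = -21 + 7*c - 7*c²*(3 + c))
(-321 + 19) + d(10) = (-321 + 19) + (-21 + 7*10 - 7*10²*(3 + 10)) = -302 + (-21 + 70 - 7*100*13) = -302 + (-21 + 70 - 9100) = -302 - 9051 = -9353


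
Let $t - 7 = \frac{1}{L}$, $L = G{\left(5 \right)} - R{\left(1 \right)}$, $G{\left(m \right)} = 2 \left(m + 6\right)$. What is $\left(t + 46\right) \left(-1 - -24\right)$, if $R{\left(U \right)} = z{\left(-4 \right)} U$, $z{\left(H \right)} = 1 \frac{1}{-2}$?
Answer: $\frac{54901}{45} \approx 1220.0$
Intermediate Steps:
$G{\left(m \right)} = 12 + 2 m$ ($G{\left(m \right)} = 2 \left(6 + m\right) = 12 + 2 m$)
$z{\left(H \right)} = - \frac{1}{2}$ ($z{\left(H \right)} = 1 \left(- \frac{1}{2}\right) = - \frac{1}{2}$)
$R{\left(U \right)} = - \frac{U}{2}$
$L = \frac{45}{2}$ ($L = \left(12 + 2 \cdot 5\right) - \left(- \frac{1}{2}\right) 1 = \left(12 + 10\right) - - \frac{1}{2} = 22 + \frac{1}{2} = \frac{45}{2} \approx 22.5$)
$t = \frac{317}{45}$ ($t = 7 + \frac{1}{\frac{45}{2}} = 7 + \frac{2}{45} = \frac{317}{45} \approx 7.0444$)
$\left(t + 46\right) \left(-1 - -24\right) = \left(\frac{317}{45} + 46\right) \left(-1 - -24\right) = \frac{2387 \left(-1 + 24\right)}{45} = \frac{2387}{45} \cdot 23 = \frac{54901}{45}$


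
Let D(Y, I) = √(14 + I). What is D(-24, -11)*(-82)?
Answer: -82*√3 ≈ -142.03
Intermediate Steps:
D(-24, -11)*(-82) = √(14 - 11)*(-82) = √3*(-82) = -82*√3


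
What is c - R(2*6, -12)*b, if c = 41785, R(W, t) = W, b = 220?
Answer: 39145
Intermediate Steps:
c - R(2*6, -12)*b = 41785 - 2*6*220 = 41785 - 12*220 = 41785 - 1*2640 = 41785 - 2640 = 39145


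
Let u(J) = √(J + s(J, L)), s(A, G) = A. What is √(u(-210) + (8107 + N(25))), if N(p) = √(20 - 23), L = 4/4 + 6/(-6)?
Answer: √(8107 + I*√3 + 2*I*√105) ≈ 90.039 + 0.123*I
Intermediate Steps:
L = 0 (L = 4*(¼) + 6*(-⅙) = 1 - 1 = 0)
N(p) = I*√3 (N(p) = √(-3) = I*√3)
u(J) = √2*√J (u(J) = √(J + J) = √(2*J) = √2*√J)
√(u(-210) + (8107 + N(25))) = √(√2*√(-210) + (8107 + I*√3)) = √(√2*(I*√210) + (8107 + I*√3)) = √(2*I*√105 + (8107 + I*√3)) = √(8107 + I*√3 + 2*I*√105)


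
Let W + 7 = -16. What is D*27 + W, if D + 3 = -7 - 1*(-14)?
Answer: 85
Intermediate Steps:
W = -23 (W = -7 - 16 = -23)
D = 4 (D = -3 + (-7 - 1*(-14)) = -3 + (-7 + 14) = -3 + 7 = 4)
D*27 + W = 4*27 - 23 = 108 - 23 = 85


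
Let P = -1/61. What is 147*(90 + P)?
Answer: 806883/61 ≈ 13228.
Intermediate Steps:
P = -1/61 (P = -1*1/61 = -1/61 ≈ -0.016393)
147*(90 + P) = 147*(90 - 1/61) = 147*(5489/61) = 806883/61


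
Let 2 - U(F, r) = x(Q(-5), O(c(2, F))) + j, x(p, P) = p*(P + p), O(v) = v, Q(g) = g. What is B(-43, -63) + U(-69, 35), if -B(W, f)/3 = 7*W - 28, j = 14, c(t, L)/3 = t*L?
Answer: -1120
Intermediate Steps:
c(t, L) = 3*L*t (c(t, L) = 3*(t*L) = 3*(L*t) = 3*L*t)
B(W, f) = 84 - 21*W (B(W, f) = -3*(7*W - 28) = -3*(-28 + 7*W) = 84 - 21*W)
U(F, r) = -37 + 30*F (U(F, r) = 2 - (-5*(3*F*2 - 5) + 14) = 2 - (-5*(6*F - 5) + 14) = 2 - (-5*(-5 + 6*F) + 14) = 2 - ((25 - 30*F) + 14) = 2 - (39 - 30*F) = 2 + (-39 + 30*F) = -37 + 30*F)
B(-43, -63) + U(-69, 35) = (84 - 21*(-43)) + (-37 + 30*(-69)) = (84 + 903) + (-37 - 2070) = 987 - 2107 = -1120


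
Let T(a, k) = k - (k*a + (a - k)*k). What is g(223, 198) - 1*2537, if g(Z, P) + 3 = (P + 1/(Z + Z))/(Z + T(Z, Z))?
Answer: -4294603233/1690786 ≈ -2540.0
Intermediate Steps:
T(a, k) = k - a*k - k*(a - k) (T(a, k) = k - (a*k + k*(a - k)) = k + (-a*k - k*(a - k)) = k - a*k - k*(a - k))
g(Z, P) = -3 + (P + 1/(2*Z))/(Z + Z*(1 - Z)) (g(Z, P) = -3 + (P + 1/(Z + Z))/(Z + Z*(1 + Z - 2*Z)) = -3 + (P + 1/(2*Z))/(Z + Z*(1 - Z)))
g(223, 198) - 1*2537 = (-1/2 - 3*223**3 + 6*223**2 - 1*198*223)/(223**2*(-2 + 223)) - 1*2537 = (1/49729)*(-1/2 - 3*11089567 + 6*49729 - 44154)/221 - 2537 = (1/49729)*(1/221)*(-1/2 - 33268701 + 298374 - 44154) - 2537 = (1/49729)*(1/221)*(-66028963/2) - 2537 = -5079151/1690786 - 2537 = -4294603233/1690786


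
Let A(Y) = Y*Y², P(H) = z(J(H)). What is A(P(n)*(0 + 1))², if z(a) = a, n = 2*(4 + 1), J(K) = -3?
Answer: 729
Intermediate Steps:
n = 10 (n = 2*5 = 10)
P(H) = -3
A(Y) = Y³
A(P(n)*(0 + 1))² = ((-3*(0 + 1))³)² = ((-3*1)³)² = ((-3)³)² = (-27)² = 729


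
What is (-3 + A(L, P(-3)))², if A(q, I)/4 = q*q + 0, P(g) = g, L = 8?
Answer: 64009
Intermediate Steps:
A(q, I) = 4*q² (A(q, I) = 4*(q*q + 0) = 4*(q² + 0) = 4*q²)
(-3 + A(L, P(-3)))² = (-3 + 4*8²)² = (-3 + 4*64)² = (-3 + 256)² = 253² = 64009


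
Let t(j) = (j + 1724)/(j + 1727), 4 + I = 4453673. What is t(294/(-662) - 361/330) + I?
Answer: 839393022729340/188472209 ≈ 4.4537e+6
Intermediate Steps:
I = 4453669 (I = -4 + 4453673 = 4453669)
t(j) = (1724 + j)/(1727 + j)
t(294/(-662) - 361/330) + I = (1724 + (294/(-662) - 361/330))/(1727 + (294/(-662) - 361/330)) + 4453669 = (1724 + (294*(-1/662) - 361*1/330))/(1727 + (294*(-1/662) - 361*1/330)) + 4453669 = (1724 + (-147/331 - 361/330))/(1727 + (-147/331 - 361/330)) + 4453669 = (1724 - 168001/109230)/(1727 - 168001/109230) + 4453669 = (188144519/109230)/(188472209/109230) + 4453669 = (109230/188472209)*(188144519/109230) + 4453669 = 188144519/188472209 + 4453669 = 839393022729340/188472209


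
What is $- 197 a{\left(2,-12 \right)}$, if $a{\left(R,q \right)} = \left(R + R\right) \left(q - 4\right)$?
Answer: $12608$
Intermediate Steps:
$a{\left(R,q \right)} = 2 R \left(-4 + q\right)$
$- 197 a{\left(2,-12 \right)} = - 197 \cdot 2 \cdot 2 \left(-4 - 12\right) = - 197 \cdot 2 \cdot 2 \left(-16\right) = \left(-197\right) \left(-64\right) = 12608$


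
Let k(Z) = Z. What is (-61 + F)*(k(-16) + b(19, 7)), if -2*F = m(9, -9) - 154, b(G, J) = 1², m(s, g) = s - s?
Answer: -240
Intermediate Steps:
m(s, g) = 0
b(G, J) = 1
F = 77 (F = -(0 - 154)/2 = -½*(-154) = 77)
(-61 + F)*(k(-16) + b(19, 7)) = (-61 + 77)*(-16 + 1) = 16*(-15) = -240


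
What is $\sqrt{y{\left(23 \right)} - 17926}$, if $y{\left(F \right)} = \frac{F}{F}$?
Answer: $5 i \sqrt{717} \approx 133.88 i$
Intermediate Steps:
$y{\left(F \right)} = 1$
$\sqrt{y{\left(23 \right)} - 17926} = \sqrt{1 - 17926} = \sqrt{-17925} = 5 i \sqrt{717}$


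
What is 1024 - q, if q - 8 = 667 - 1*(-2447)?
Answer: -2098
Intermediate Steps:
q = 3122 (q = 8 + (667 - 1*(-2447)) = 8 + (667 + 2447) = 8 + 3114 = 3122)
1024 - q = 1024 - 1*3122 = 1024 - 3122 = -2098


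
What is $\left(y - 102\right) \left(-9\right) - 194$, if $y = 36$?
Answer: $400$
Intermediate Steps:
$\left(y - 102\right) \left(-9\right) - 194 = \left(36 - 102\right) \left(-9\right) - 194 = \left(-66\right) \left(-9\right) - 194 = 594 - 194 = 400$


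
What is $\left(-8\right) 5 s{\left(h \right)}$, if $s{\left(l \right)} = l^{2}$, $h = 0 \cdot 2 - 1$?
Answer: $-40$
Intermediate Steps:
$h = -1$ ($h = 0 - 1 = -1$)
$\left(-8\right) 5 s{\left(h \right)} = \left(-8\right) 5 \left(-1\right)^{2} = \left(-40\right) 1 = -40$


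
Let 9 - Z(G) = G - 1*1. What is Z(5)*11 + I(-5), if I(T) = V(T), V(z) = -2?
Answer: 53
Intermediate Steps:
I(T) = -2
Z(G) = 10 - G (Z(G) = 9 - (G - 1*1) = 9 - (G - 1) = 9 - (-1 + G) = 9 + (1 - G) = 10 - G)
Z(5)*11 + I(-5) = (10 - 1*5)*11 - 2 = (10 - 5)*11 - 2 = 5*11 - 2 = 55 - 2 = 53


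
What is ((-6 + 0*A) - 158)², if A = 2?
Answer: 26896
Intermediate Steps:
((-6 + 0*A) - 158)² = ((-6 + 0*2) - 158)² = ((-6 + 0) - 158)² = (-6 - 158)² = (-164)² = 26896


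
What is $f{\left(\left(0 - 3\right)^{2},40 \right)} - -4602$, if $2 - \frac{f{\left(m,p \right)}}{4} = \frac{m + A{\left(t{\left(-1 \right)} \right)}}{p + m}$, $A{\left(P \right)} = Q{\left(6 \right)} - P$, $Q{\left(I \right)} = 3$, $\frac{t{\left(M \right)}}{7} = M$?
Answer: $\frac{225814}{49} \approx 4608.4$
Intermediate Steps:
$t{\left(M \right)} = 7 M$
$A{\left(P \right)} = 3 - P$
$f{\left(m,p \right)} = 8 - \frac{4 \left(10 + m\right)}{m + p}$ ($f{\left(m,p \right)} = 8 - 4 \frac{m - \left(-3 + 7 \left(-1\right)\right)}{p + m} = 8 - 4 \frac{m + \left(3 - -7\right)}{m + p} = 8 - 4 \frac{m + \left(3 + 7\right)}{m + p} = 8 - 4 \frac{m + 10}{m + p} = 8 - 4 \frac{10 + m}{m + p} = 8 - \frac{4 \left(10 + m\right)}{m + p}$)
$f{\left(\left(0 - 3\right)^{2},40 \right)} - -4602 = \frac{4 \left(-10 + \left(0 - 3\right)^{2} + 2 \cdot 40\right)}{\left(0 - 3\right)^{2} + 40} - -4602 = \frac{4 \left(-10 + \left(-3\right)^{2} + 80\right)}{\left(-3\right)^{2} + 40} + 4602 = \frac{4 \left(-10 + 9 + 80\right)}{9 + 40} + 4602 = 4 \cdot \frac{1}{49} \cdot 79 + 4602 = \frac{316}{49} + 4602 = \frac{225814}{49}$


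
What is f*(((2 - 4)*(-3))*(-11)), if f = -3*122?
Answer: 24156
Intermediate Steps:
f = -366
f*(((2 - 4)*(-3))*(-11)) = -366*(2 - 4)*(-3)*(-11) = -366*(-2*(-3))*(-11) = -2196*(-11) = -366*(-66) = 24156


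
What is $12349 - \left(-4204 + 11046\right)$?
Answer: $5507$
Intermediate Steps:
$12349 - \left(-4204 + 11046\right) = 12349 - 6842 = 5507$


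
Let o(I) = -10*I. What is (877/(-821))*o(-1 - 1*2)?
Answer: -26310/821 ≈ -32.046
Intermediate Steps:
(877/(-821))*o(-1 - 1*2) = (877/(-821))*(-10*(-1 - 1*2)) = (877*(-1/821))*(-10*(-1 - 2)) = -(-8770)*(-3)/821 = -877/821*30 = -26310/821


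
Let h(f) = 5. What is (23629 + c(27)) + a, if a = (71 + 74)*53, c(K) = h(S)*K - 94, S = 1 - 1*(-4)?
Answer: 31355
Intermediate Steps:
S = 5 (S = 1 + 4 = 5)
c(K) = -94 + 5*K (c(K) = 5*K - 94 = -94 + 5*K)
a = 7685 (a = 145*53 = 7685)
(23629 + c(27)) + a = (23629 + (-94 + 5*27)) + 7685 = (23629 + (-94 + 135)) + 7685 = (23629 + 41) + 7685 = 23670 + 7685 = 31355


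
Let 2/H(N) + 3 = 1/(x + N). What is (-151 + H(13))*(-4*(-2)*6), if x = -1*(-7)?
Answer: -429552/59 ≈ -7280.5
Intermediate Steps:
x = 7
H(N) = 2/(-3 + 1/(7 + N))
(-151 + H(13))*(-4*(-2)*6) = (-151 + 2*(-7 - 1*13)/(20 + 3*13))*(-4*(-2)*6) = (-151 + 2*(-7 - 13)/(20 + 39))*(8*6) = (-151 + 2*(-20)/59)*48 = (-151 + 2*(1/59)*(-20))*48 = (-151 - 40/59)*48 = -8949/59*48 = -429552/59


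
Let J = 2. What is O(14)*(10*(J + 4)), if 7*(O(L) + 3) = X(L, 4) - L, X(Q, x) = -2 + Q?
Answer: -1380/7 ≈ -197.14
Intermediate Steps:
O(L) = -23/7 (O(L) = -3 + ((-2 + L) - L)/7 = -3 + (⅐)*(-2) = -3 - 2/7 = -23/7)
O(14)*(10*(J + 4)) = -230*(2 + 4)/7 = -230*6/7 = -23/7*60 = -1380/7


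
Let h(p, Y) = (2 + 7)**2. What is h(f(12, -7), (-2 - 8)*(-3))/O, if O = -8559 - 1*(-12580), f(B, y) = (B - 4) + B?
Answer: 81/4021 ≈ 0.020144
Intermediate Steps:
f(B, y) = -4 + 2*B (f(B, y) = (-4 + B) + B = -4 + 2*B)
h(p, Y) = 81 (h(p, Y) = 9**2 = 81)
O = 4021 (O = -8559 + 12580 = 4021)
h(f(12, -7), (-2 - 8)*(-3))/O = 81/4021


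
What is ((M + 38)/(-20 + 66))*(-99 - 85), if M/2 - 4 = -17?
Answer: -48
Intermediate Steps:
M = -26 (M = 8 + 2*(-17) = 8 - 34 = -26)
((M + 38)/(-20 + 66))*(-99 - 85) = ((-26 + 38)/(-20 + 66))*(-99 - 85) = (12/46)*(-184) = (12*(1/46))*(-184) = (6/23)*(-184) = -48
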